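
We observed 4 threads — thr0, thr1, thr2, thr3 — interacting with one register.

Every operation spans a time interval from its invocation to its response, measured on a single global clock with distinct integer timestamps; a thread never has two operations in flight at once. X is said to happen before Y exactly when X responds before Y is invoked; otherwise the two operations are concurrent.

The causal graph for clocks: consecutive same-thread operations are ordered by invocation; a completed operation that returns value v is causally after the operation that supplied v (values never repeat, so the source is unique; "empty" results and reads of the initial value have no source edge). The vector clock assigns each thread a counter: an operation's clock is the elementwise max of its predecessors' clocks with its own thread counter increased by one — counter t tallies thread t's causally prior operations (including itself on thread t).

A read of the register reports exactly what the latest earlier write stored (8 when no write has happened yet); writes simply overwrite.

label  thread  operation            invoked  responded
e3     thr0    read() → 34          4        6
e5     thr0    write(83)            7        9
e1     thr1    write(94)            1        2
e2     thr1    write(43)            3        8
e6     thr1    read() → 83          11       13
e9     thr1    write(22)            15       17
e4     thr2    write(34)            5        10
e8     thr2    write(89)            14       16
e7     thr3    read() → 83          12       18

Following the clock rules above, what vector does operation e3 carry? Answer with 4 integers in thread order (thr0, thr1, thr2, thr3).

(1, 0, 1, 0)

e4 (invocation 5): nothing precedes it; thr2's component alone gives (0, 0, 1, 0)
e1 (invocation 1): nothing precedes it; thr1's component alone gives (0, 1, 0, 0)
VC(e8, invoked at 14): max of VC(e4)=(0, 0, 1, 0), then +1 on thread thr2 → (0, 0, 2, 0)
VC(e2, invoked at 3): max of VC(e1)=(0, 1, 0, 0), then +1 on thread thr1 → (0, 2, 0, 0)
VC(e3, invoked at 4): max of VC(e4)=(0, 0, 1, 0), then +1 on thread thr0 → (1, 0, 1, 0)
VC(e5, invoked at 7): max of VC(e3)=(1, 0, 1, 0), then +1 on thread thr0 → (2, 0, 1, 0)
VC(e7, invoked at 12): max of VC(e5)=(2, 0, 1, 0), then +1 on thread thr3 → (2, 0, 1, 1)
VC(e6, invoked at 11): max of VC(e2)=(0, 2, 0, 0), VC(e5)=(2, 0, 1, 0), then +1 on thread thr1 → (2, 3, 1, 0)
VC(e9, invoked at 15): max of VC(e6)=(2, 3, 1, 0), then +1 on thread thr1 → (2, 4, 1, 0)
target: VC(e3) = (1, 0, 1, 0)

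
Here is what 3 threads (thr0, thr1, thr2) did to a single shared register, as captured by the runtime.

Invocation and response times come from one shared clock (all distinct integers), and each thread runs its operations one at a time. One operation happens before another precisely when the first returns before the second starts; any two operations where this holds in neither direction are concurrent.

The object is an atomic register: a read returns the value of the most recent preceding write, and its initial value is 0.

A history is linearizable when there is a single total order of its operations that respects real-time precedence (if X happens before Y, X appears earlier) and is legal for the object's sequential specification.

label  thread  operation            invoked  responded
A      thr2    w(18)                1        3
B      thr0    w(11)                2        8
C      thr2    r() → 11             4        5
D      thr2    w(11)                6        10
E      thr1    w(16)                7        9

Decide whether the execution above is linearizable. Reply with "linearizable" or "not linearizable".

one valid linearization: A, B, C, D, E
after step 1 (A w(18)): value 18
after step 2 (B w(11)): value 11
after step 3 (C r() → 11): value 11
after step 4 (D w(11)): value 11
after step 5 (E w(16)): value 16

linearizable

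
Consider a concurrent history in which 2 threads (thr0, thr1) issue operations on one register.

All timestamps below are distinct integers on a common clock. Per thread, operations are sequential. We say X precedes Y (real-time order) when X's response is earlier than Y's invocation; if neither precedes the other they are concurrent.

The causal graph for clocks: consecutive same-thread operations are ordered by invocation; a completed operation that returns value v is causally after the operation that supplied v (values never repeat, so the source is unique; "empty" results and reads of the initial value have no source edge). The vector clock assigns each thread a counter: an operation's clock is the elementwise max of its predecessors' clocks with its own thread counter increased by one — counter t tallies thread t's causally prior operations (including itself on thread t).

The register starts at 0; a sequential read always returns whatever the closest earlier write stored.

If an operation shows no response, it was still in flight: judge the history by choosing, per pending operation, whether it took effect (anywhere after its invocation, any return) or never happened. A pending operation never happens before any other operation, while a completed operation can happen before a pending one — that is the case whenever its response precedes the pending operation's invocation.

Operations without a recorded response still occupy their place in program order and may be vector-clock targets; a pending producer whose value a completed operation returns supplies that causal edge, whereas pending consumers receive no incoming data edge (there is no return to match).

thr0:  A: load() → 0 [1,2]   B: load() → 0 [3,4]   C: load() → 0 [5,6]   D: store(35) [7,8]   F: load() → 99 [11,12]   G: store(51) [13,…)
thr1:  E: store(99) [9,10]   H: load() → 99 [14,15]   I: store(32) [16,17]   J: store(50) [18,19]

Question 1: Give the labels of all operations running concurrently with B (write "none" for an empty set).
B runs from 3 to 4; window-overlapping ops are concurrent
A [1,2]: before
C [5,6]: after
D [7,8]: after
E [9,10]: after
F [11,12]: after
G [13,…): after
H [14,15]: after
I [16,17]: after
J [18,19]: after

none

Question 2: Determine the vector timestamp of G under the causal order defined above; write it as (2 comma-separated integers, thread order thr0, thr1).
root op E, invoked 9: fresh clock plus thr1's own tick → (0, 1)
root op A, invoked 1: fresh clock plus thr0's own tick → (1, 0)
VC(H, invoked at 14): max of VC(E)=(0, 1), then +1 on thread thr1 → (0, 2)
VC(B, invoked at 3): max of VC(A)=(1, 0), then +1 on thread thr0 → (2, 0)
VC(I, invoked at 16): max of VC(H)=(0, 2), then +1 on thread thr1 → (0, 3)
VC(C, invoked at 5): max of VC(B)=(2, 0), then +1 on thread thr0 → (3, 0)
VC(J, invoked at 18): max of VC(I)=(0, 3), then +1 on thread thr1 → (0, 4)
VC(D, invoked at 7): max of VC(C)=(3, 0), then +1 on thread thr0 → (4, 0)
VC(F, invoked at 11): max of VC(D)=(4, 0), VC(E)=(0, 1), then +1 on thread thr0 → (5, 1)
VC(G, invoked at 13): max of VC(F)=(5, 1), then +1 on thread thr0 → (6, 1)
target: VC(G) = (6, 1)

(6, 1)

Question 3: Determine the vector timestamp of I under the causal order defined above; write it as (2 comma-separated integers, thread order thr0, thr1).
E, invoked 9, has no incoming edges; only thr1's bump applies → (0, 1)
A, invoked 1, has no incoming edges; only thr0's bump applies → (1, 0)
H (invocation 14): componentwise max over VC(E)=(0, 1), +1 at thr1, giving (0, 2)
B (invocation 3): componentwise max over VC(A)=(1, 0), +1 at thr0, giving (2, 0)
I (invocation 16): componentwise max over VC(H)=(0, 2), +1 at thr1, giving (0, 3)
C (invocation 5): componentwise max over VC(B)=(2, 0), +1 at thr0, giving (3, 0)
J (invocation 18): componentwise max over VC(I)=(0, 3), +1 at thr1, giving (0, 4)
D (invocation 7): componentwise max over VC(C)=(3, 0), +1 at thr0, giving (4, 0)
F (invocation 11): componentwise max over VC(D)=(4, 0), VC(E)=(0, 1), +1 at thr0, giving (5, 1)
G (invocation 13): componentwise max over VC(F)=(5, 1), +1 at thr0, giving (6, 1)
target: VC(I) = (0, 3)

(0, 3)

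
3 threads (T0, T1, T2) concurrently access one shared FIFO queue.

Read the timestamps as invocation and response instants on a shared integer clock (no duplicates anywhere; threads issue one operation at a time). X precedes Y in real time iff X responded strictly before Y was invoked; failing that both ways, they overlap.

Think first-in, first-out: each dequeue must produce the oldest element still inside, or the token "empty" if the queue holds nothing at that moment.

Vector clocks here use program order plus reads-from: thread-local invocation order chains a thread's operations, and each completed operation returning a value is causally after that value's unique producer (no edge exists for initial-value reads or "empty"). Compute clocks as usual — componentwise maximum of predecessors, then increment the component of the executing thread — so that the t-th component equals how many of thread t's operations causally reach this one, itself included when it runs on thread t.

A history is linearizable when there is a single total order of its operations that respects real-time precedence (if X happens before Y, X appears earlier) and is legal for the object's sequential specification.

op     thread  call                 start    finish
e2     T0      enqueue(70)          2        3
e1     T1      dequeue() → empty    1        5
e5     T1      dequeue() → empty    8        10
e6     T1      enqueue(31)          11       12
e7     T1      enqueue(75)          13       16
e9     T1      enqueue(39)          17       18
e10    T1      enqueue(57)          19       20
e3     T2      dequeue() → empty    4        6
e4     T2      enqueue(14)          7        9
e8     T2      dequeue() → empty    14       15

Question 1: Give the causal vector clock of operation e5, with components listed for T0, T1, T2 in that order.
(0, 2, 0)

no predecessors for e3 (invoked 4): T2 increments from zero → (0, 0, 1)
no predecessors for e1 (invoked 1): T1 increments from zero → (0, 1, 0)
no predecessors for e2 (invoked 2): T0 increments from zero → (1, 0, 0)
e4, invoked 7, takes VC(e3)=(0, 0, 1) under max, adds 1 for T2 → (0, 0, 2)
e5, invoked 8, takes VC(e1)=(0, 1, 0) under max, adds 1 for T1 → (0, 2, 0)
e8, invoked 14, takes VC(e4)=(0, 0, 2) under max, adds 1 for T2 → (0, 0, 3)
e6, invoked 11, takes VC(e5)=(0, 2, 0) under max, adds 1 for T1 → (0, 3, 0)
e7, invoked 13, takes VC(e6)=(0, 3, 0) under max, adds 1 for T1 → (0, 4, 0)
e9, invoked 17, takes VC(e7)=(0, 4, 0) under max, adds 1 for T1 → (0, 5, 0)
e10, invoked 19, takes VC(e9)=(0, 5, 0) under max, adds 1 for T1 → (0, 6, 0)
target: VC(e5) = (0, 2, 0)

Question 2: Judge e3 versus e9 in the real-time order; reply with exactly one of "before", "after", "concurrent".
before

e3 spans [4,6], e9 spans [17,18]
resp(e3)=6 < inv(e9)=17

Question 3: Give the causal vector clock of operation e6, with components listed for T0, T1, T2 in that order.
(0, 3, 0)

e3, invoked 4, has no incoming edges; only T2's bump applies → (0, 0, 1)
e1, invoked 1, has no incoming edges; only T1's bump applies → (0, 1, 0)
e2, invoked 2, has no incoming edges; only T0's bump applies → (1, 0, 0)
from VC(e3)=(0, 0, 1), e4 (invoked 7) maxes components and bumps T2 → (0, 0, 2)
from VC(e1)=(0, 1, 0), e5 (invoked 8) maxes components and bumps T1 → (0, 2, 0)
from VC(e4)=(0, 0, 2), e8 (invoked 14) maxes components and bumps T2 → (0, 0, 3)
from VC(e5)=(0, 2, 0), e6 (invoked 11) maxes components and bumps T1 → (0, 3, 0)
from VC(e6)=(0, 3, 0), e7 (invoked 13) maxes components and bumps T1 → (0, 4, 0)
from VC(e7)=(0, 4, 0), e9 (invoked 17) maxes components and bumps T1 → (0, 5, 0)
from VC(e9)=(0, 5, 0), e10 (invoked 19) maxes components and bumps T1 → (0, 6, 0)
target: VC(e6) = (0, 3, 0)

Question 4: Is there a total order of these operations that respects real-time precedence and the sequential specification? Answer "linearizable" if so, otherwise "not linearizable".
not linearizable

through event 5 a valid linearization exists; event 6 (e3 responding at time 6) ends that
the 3 completed operations admit 3 real-time orders; each fails the FIFO queue replay
sample order e1, e2, e3 stalls at step 3 — e3 dequeue() → empty has no legal effect
sample order e2, e1, e3 stalls at step 2 — e1 dequeue() → empty has no legal effect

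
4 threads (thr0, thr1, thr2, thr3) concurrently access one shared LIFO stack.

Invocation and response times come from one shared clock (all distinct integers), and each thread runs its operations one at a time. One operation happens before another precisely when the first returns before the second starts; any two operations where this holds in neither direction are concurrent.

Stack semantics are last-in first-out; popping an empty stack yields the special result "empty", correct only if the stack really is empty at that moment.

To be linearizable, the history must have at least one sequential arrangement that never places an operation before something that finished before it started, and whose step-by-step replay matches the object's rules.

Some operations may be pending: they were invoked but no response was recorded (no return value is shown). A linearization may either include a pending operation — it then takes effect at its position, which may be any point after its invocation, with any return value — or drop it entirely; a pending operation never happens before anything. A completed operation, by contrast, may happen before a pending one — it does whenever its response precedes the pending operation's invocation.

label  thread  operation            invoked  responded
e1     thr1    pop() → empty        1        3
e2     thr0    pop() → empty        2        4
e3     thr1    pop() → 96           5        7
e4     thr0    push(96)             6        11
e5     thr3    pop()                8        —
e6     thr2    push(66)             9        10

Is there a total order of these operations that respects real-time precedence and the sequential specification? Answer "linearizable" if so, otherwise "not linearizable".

linearizable

one valid linearization: e1, e2, e4, e3, e5, e6
step 1: e1 pop() → empty — stack <>
step 2: e2 pop() → empty — stack <>
step 3: e4 push(96) — stack <96>
step 4: e3 pop() → 96 — stack <>
step 5: e5 pop() (pending, included) — stack <>
step 6: e6 push(66) — stack <66>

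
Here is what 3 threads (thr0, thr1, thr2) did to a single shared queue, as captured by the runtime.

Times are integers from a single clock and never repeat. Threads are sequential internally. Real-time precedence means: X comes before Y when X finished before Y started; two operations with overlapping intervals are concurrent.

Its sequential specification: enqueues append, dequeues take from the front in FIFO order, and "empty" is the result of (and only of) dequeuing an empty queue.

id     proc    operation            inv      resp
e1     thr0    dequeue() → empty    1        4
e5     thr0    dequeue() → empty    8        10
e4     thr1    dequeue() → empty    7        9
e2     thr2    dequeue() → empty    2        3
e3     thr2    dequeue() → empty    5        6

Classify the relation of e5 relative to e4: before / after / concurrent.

e5 spans [8,10], e4 spans [7,9]
the intervals overlap in both directions

concurrent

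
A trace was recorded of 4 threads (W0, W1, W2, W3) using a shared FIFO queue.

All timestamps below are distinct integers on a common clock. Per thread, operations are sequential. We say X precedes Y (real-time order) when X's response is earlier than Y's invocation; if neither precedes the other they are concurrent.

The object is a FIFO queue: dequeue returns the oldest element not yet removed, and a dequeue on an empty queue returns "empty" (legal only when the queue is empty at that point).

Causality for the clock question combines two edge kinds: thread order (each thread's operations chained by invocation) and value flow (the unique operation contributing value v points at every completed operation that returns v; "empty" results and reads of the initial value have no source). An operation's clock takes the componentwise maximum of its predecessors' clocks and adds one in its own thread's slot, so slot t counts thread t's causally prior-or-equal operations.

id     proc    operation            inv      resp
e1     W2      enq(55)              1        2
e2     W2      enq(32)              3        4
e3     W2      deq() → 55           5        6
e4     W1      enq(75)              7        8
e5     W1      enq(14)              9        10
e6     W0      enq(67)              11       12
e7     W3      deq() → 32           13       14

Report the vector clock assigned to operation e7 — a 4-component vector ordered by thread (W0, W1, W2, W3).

e1, invoked 1, has no incoming edges; only W2's bump applies → (0, 0, 1, 0)
e4, invoked 7, has no incoming edges; only W1's bump applies → (0, 1, 0, 0)
e6, invoked 11, has no incoming edges; only W0's bump applies → (1, 0, 0, 0)
VC(e2, invoked at 3): max of VC(e1)=(0, 0, 1, 0), then +1 on thread W2 → (0, 0, 2, 0)
VC(e5, invoked at 9): max of VC(e4)=(0, 1, 0, 0), then +1 on thread W1 → (0, 2, 0, 0)
VC(e7, invoked at 13): max of VC(e2)=(0, 0, 2, 0), then +1 on thread W3 → (0, 0, 2, 1)
VC(e3, invoked at 5): max of VC(e1)=(0, 0, 1, 0), VC(e2)=(0, 0, 2, 0), then +1 on thread W2 → (0, 0, 3, 0)
target: VC(e7) = (0, 0, 2, 1)

(0, 0, 2, 1)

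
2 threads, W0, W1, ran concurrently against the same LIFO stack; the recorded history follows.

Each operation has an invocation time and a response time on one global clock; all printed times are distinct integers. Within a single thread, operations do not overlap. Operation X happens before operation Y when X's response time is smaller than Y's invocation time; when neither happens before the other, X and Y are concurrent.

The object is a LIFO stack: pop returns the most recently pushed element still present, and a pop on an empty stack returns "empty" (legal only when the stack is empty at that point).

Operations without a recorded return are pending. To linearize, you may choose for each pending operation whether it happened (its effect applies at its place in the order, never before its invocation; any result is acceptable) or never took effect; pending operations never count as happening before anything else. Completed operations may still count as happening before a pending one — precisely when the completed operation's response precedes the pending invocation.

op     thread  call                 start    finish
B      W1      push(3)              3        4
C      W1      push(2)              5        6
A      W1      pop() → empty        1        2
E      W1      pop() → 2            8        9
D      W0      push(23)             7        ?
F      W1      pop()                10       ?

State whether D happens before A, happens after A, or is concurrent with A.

after

D spans [7,…), A spans [1,2]
resp(A)=2 < inv(D)=7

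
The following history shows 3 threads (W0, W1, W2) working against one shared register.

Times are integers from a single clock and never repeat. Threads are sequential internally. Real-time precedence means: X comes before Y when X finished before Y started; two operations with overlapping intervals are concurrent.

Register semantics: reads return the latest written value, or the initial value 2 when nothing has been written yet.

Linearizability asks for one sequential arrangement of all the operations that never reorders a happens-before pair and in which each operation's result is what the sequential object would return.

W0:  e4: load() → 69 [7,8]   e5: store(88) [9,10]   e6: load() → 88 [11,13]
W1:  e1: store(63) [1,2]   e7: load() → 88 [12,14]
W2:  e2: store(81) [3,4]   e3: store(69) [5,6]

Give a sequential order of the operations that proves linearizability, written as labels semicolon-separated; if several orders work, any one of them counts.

e1; e2; e3; e4; e5; e6; e7

step 1: e1 store(63) — value 63
step 2: e2 store(81) — value 81
step 3: e3 store(69) — value 69
step 4: e4 load() → 69 — value 69
step 5: e5 store(88) — value 88
step 6: e6 load() → 88 — value 88
step 7: e7 load() → 88 — value 88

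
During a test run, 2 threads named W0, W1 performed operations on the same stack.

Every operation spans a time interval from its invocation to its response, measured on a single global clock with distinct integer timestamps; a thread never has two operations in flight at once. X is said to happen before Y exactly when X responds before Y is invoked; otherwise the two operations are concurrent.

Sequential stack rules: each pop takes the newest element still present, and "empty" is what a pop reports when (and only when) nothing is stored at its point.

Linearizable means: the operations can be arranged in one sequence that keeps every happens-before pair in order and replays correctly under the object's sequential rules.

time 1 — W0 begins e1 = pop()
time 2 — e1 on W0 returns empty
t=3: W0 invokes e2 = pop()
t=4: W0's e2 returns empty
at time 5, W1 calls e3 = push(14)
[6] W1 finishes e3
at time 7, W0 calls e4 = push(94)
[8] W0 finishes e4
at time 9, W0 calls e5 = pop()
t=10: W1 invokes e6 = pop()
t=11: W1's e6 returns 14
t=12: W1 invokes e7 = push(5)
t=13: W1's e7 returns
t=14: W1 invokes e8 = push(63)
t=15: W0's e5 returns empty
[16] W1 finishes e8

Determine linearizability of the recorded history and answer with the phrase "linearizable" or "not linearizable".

the violation lands at event 15, e5's response at time 15: events 1..14 linearize, events 1..15 do not
7 completed operations, 3 real-time-consistent orders — every stack replay fails
include/drop combinations of the 1 pending operation (e8) were all tried; none helps
take e1, e2, e3, e4, e5, e6, e7 (pending dropped): step 5 already fails, because e5 pop() → empty cannot occur there
take e1, e2, e3, e4, e6, e5, e7 (pending dropped): step 5 already fails, because e6 pop() → 14 cannot occur there

not linearizable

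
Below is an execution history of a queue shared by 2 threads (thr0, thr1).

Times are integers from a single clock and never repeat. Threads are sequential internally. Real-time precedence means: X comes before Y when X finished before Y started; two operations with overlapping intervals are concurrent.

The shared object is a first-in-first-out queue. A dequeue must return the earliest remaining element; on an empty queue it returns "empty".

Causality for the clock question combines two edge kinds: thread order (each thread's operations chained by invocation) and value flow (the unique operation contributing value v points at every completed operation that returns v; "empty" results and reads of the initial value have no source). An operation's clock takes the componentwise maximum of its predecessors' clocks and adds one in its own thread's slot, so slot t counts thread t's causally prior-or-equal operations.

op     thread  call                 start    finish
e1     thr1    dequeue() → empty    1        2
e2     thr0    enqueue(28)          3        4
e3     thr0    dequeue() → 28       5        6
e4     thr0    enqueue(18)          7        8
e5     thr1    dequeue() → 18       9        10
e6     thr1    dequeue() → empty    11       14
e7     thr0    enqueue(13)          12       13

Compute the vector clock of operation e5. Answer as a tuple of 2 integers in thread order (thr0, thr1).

(3, 2)

e1 (invocation 1): nothing precedes it; thr1's component alone gives (0, 1)
e2 (invocation 3): nothing precedes it; thr0's component alone gives (1, 0)
VC(e3, invoked at 5): max of VC(e2)=(1, 0), then +1 on thread thr0 → (2, 0)
VC(e4, invoked at 7): max of VC(e3)=(2, 0), then +1 on thread thr0 → (3, 0)
VC(e7, invoked at 12): max of VC(e4)=(3, 0), then +1 on thread thr0 → (4, 0)
VC(e5, invoked at 9): max of VC(e1)=(0, 1), VC(e4)=(3, 0), then +1 on thread thr1 → (3, 2)
VC(e6, invoked at 11): max of VC(e5)=(3, 2), then +1 on thread thr1 → (3, 3)
target: VC(e5) = (3, 2)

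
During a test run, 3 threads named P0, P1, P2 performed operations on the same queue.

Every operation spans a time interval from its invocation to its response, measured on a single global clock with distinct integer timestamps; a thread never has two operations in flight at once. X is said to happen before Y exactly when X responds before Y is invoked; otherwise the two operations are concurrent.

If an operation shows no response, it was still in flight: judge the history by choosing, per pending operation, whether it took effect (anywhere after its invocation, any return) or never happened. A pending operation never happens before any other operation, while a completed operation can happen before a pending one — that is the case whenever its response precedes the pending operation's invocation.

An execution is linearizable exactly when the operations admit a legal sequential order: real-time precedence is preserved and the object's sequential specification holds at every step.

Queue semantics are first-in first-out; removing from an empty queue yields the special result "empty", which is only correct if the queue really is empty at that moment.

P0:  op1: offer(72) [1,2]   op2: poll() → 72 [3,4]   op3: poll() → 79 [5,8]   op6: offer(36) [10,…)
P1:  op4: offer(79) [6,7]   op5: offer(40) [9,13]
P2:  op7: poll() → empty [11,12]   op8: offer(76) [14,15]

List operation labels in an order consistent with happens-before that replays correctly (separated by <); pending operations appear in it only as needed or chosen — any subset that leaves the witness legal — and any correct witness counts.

1. op1 offer(72), leaving queue <72>
2. op2 poll() → 72, leaving queue <>
3. op4 offer(79), leaving queue <79>
4. op3 poll() → 79, leaving queue <>
5. op7 poll() → empty, leaving queue <>
6. op5 offer(40), leaving queue <40>
7. op6 offer(36) (pending, included), leaving queue <40,36>
8. op8 offer(76), leaving queue <40,36,76>

op1 < op2 < op4 < op3 < op7 < op5 < op6 < op8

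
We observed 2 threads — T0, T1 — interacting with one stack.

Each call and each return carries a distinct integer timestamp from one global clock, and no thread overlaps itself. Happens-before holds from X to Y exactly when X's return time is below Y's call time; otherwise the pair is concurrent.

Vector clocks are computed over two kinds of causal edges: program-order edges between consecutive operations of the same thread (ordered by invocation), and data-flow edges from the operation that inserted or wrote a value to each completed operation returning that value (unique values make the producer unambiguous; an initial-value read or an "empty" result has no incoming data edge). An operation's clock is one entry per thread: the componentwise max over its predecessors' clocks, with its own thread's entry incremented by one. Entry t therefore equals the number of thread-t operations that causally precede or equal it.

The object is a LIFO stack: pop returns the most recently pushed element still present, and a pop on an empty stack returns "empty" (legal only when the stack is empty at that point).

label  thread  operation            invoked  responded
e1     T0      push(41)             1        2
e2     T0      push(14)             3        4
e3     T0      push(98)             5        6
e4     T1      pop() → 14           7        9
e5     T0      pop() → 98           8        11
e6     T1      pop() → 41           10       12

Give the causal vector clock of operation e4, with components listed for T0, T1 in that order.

(2, 1)

root op e1, invoked 1: fresh clock plus T0's own tick → (1, 0)
e2 (invocation 3): componentwise max over VC(e1)=(1, 0), +1 at T0, giving (2, 0)
e4 (invocation 7): componentwise max over VC(e2)=(2, 0), +1 at T1, giving (2, 1)
e3 (invocation 5): componentwise max over VC(e2)=(2, 0), +1 at T0, giving (3, 0)
e6 (invocation 10): componentwise max over VC(e1)=(1, 0), VC(e4)=(2, 1), +1 at T1, giving (2, 2)
e5 (invocation 8): componentwise max over VC(e3)=(3, 0), +1 at T0, giving (4, 0)
target: VC(e4) = (2, 1)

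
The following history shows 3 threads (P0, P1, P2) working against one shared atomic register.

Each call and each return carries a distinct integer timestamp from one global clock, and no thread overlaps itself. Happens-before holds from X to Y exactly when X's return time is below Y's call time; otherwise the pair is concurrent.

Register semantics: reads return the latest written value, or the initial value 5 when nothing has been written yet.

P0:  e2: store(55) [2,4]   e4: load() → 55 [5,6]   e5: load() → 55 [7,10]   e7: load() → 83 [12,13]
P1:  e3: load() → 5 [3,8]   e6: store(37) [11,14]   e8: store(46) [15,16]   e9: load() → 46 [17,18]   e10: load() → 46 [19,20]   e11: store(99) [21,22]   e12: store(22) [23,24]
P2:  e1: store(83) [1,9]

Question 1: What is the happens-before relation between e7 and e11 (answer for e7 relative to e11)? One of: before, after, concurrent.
before

e7 spans [12,13], e11 spans [21,22]
resp(e7)=13 < inv(e11)=21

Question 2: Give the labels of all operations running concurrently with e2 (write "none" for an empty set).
e1, e3

e2 spans [2,4]: anything still running between times 2 and 4 counts as concurrent
e1 [1,9]: concurrent
e3 [3,8]: concurrent
e4 [5,6]: after
e5 [7,10]: after
e6 [11,14]: after
e7 [12,13]: after
e8 [15,16]: after
e9 [17,18]: after
e10 [19,20]: after
e11 [21,22]: after
e12 [23,24]: after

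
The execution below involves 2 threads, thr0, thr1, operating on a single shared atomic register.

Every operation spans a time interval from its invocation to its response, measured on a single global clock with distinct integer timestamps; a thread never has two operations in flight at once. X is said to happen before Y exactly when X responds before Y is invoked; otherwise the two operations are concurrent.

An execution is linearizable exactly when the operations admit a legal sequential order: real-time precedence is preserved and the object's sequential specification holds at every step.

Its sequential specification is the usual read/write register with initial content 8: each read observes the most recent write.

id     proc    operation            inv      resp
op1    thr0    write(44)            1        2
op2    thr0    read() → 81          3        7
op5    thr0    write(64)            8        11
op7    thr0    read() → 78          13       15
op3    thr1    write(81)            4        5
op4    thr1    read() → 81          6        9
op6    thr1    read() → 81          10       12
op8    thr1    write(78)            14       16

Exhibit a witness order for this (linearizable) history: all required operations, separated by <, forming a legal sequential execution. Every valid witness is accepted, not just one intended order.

1. op1 write(44), leaving value 44
2. op3 write(81), leaving value 81
3. op2 read() → 81, leaving value 81
4. op4 read() → 81, leaving value 81
5. op6 read() → 81, leaving value 81
6. op5 write(64), leaving value 64
7. op8 write(78), leaving value 78
8. op7 read() → 78, leaving value 78

op1 < op3 < op2 < op4 < op6 < op5 < op8 < op7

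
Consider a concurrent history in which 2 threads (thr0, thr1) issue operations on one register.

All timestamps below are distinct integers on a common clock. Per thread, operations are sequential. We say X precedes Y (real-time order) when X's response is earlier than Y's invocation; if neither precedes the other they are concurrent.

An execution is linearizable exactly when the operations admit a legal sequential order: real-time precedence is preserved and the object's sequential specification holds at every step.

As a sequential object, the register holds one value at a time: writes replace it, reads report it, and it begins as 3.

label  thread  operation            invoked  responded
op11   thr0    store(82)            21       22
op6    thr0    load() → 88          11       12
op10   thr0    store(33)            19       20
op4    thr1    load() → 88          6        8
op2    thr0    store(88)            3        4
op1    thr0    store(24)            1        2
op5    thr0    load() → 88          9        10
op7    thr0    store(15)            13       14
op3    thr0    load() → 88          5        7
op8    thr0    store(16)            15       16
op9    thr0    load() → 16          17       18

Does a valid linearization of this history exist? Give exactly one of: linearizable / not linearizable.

witness order: op1, op2, op3, op4, op5, op6, op7, op8, op9, op10, op11
step 1: op1 store(24) — value 24
step 2: op2 store(88) — value 88
step 3: op3 load() → 88 — value 88
step 4: op4 load() → 88 — value 88
step 5: op5 load() → 88 — value 88
step 6: op6 load() → 88 — value 88
step 7: op7 store(15) — value 15
step 8: op8 store(16) — value 16
step 9: op9 load() → 16 — value 16
step 10: op10 store(33) — value 33
step 11: op11 store(82) — value 82

linearizable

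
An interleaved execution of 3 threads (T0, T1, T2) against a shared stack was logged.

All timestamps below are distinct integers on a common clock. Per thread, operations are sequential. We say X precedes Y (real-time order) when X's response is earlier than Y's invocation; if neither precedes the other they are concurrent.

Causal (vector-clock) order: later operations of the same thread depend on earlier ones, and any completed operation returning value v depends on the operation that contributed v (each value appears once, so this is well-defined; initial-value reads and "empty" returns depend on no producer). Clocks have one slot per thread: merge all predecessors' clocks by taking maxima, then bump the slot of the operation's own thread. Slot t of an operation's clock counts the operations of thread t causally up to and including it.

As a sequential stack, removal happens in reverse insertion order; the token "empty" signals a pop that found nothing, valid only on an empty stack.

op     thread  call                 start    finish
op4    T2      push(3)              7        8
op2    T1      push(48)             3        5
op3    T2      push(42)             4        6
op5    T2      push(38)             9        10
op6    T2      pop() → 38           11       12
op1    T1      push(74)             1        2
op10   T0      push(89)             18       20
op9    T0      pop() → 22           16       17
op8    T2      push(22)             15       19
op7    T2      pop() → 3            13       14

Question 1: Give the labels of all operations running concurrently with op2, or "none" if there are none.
op2 spans [3,5]; an op avoiding the whole window 3..5 is ordered, any other is concurrent
op1 [1,2]: before
op3 [4,6]: concurrent
op4 [7,8]: after
op5 [9,10]: after
op6 [11,12]: after
op7 [13,14]: after
op8 [15,19]: after
op9 [16,17]: after
op10 [18,20]: after

op3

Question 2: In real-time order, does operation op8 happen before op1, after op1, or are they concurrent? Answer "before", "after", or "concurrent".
op8 spans [15,19], op1 spans [1,2]
resp(op1)=2 < inv(op8)=15

after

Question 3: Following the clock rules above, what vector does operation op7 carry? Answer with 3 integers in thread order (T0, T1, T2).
op3 (invocation 4): nothing precedes it; T2's component alone gives (0, 0, 1)
op1 (invocation 1): nothing precedes it; T1's component alone gives (0, 1, 0)
op4 (invocation 7): componentwise max over VC(op3)=(0, 0, 1), +1 at T2, giving (0, 0, 2)
op2 (invocation 3): componentwise max over VC(op1)=(0, 1, 0), +1 at T1, giving (0, 2, 0)
op5 (invocation 9): componentwise max over VC(op4)=(0, 0, 2), +1 at T2, giving (0, 0, 3)
op6 (invocation 11): componentwise max over VC(op5)=(0, 0, 3), +1 at T2, giving (0, 0, 4)
op7 (invocation 13): componentwise max over VC(op4)=(0, 0, 2), VC(op6)=(0, 0, 4), +1 at T2, giving (0, 0, 5)
op8 (invocation 15): componentwise max over VC(op7)=(0, 0, 5), +1 at T2, giving (0, 0, 6)
op9 (invocation 16): componentwise max over VC(op8)=(0, 0, 6), +1 at T0, giving (1, 0, 6)
op10 (invocation 18): componentwise max over VC(op9)=(1, 0, 6), +1 at T0, giving (2, 0, 6)
target: VC(op7) = (0, 0, 5)

(0, 0, 5)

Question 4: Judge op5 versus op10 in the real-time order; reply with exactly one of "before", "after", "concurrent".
op5 spans [9,10], op10 spans [18,20]
resp(op5)=10 < inv(op10)=18

before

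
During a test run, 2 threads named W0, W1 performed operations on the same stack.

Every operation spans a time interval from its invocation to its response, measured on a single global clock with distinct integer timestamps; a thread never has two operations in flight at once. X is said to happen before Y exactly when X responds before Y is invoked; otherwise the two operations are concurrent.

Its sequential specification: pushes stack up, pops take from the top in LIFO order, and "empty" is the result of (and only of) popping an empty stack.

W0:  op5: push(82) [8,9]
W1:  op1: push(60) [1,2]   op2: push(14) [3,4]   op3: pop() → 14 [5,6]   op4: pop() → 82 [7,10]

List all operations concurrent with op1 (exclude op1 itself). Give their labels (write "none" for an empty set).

none

op1 spans [1,2]; an op avoiding the whole window 1..2 is ordered, any other is concurrent
op2 [3,4]: after
op3 [5,6]: after
op4 [7,10]: after
op5 [8,9]: after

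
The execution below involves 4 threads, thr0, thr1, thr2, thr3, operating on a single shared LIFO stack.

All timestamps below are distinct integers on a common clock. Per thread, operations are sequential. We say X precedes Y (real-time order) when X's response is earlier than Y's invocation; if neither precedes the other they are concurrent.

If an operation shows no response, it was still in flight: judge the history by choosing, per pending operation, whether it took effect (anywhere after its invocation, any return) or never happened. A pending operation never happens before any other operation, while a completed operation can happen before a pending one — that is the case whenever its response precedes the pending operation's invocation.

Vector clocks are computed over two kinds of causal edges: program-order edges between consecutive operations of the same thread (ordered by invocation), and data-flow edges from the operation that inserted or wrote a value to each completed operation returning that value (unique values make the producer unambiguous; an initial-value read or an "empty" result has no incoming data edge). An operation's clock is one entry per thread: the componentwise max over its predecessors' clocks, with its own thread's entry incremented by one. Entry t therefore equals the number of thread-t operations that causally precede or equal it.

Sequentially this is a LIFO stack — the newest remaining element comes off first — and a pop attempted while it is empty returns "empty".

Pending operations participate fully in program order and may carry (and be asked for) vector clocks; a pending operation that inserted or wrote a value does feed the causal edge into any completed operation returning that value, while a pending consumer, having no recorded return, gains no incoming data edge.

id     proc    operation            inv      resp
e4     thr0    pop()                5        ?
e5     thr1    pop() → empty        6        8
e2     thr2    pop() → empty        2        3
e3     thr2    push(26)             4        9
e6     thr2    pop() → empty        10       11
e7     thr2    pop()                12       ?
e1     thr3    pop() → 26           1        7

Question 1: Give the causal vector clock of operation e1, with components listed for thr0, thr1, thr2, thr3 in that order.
Answer: (0, 0, 2, 1)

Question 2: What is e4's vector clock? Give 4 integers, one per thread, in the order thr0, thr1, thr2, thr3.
Answer: (1, 0, 0, 0)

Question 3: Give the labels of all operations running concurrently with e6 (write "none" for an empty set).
Answer: e4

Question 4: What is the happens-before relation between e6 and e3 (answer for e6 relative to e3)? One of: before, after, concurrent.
Answer: after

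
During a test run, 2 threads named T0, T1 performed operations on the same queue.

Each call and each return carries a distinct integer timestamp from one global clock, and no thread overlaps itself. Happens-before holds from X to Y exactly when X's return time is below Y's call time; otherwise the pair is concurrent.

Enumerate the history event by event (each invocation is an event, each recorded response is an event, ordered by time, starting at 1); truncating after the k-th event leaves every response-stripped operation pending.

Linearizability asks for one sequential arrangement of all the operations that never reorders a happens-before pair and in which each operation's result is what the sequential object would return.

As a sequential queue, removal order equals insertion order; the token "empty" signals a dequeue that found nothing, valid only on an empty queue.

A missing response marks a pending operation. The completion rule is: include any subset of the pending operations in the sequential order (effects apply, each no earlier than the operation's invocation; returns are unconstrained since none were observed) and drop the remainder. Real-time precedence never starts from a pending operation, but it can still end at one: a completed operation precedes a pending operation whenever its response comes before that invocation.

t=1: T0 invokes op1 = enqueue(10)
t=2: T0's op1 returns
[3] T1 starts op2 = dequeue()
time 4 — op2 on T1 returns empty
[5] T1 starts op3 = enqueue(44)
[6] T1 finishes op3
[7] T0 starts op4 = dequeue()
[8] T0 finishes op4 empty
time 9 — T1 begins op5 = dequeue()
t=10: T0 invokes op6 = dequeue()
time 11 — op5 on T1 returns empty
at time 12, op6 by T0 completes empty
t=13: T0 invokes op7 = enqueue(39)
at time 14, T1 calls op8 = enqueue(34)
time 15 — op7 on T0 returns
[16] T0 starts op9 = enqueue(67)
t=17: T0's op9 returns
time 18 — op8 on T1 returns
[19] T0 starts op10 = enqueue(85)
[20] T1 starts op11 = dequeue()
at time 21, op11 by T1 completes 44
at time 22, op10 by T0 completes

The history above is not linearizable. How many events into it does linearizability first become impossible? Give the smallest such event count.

4

one valid order for events 1..3 is op1:
step 1: op1 enqueue(10) — queue <10>
adding event 4 (op2 responds at 4) leaves no legal real-time order
sample order op1, op2 stalls at step 2 — op2 dequeue() → empty has no legal effect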